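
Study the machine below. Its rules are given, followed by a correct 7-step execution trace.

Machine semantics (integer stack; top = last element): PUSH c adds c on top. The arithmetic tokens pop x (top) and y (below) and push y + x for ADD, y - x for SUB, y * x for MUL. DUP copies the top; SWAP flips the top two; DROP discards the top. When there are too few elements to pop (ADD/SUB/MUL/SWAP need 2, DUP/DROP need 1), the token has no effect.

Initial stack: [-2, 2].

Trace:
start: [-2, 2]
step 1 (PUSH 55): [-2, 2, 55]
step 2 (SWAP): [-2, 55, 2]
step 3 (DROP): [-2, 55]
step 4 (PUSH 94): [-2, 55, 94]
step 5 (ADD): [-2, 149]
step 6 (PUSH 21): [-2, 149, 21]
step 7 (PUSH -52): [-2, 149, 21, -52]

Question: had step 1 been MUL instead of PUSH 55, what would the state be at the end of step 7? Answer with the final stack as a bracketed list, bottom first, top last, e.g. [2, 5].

[94, 21, -52]

(re-executing from step 1 with the substitution; state before step 1: [-2, 2])
step 1 (MUL): [-4]
step 2 (SWAP): [-4]
step 3 (DROP): []
step 4 (PUSH 94): [94]
step 5 (ADD): [94]
step 6 (PUSH 21): [94, 21]
step 7 (PUSH -52): [94, 21, -52]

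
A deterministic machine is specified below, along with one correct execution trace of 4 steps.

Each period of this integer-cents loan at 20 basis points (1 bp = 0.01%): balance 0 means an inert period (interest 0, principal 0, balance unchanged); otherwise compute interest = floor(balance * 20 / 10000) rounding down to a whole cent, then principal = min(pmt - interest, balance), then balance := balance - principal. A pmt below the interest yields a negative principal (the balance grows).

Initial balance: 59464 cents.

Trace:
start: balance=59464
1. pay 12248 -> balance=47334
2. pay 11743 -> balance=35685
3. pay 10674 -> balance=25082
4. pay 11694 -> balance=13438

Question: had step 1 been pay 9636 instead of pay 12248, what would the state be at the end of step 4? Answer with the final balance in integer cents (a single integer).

(re-executing from step 1 with the substitution; state before step 1: balance=59464)
1. pay 9636 -> balance=49946
2. pay 11743 -> balance=38302
3. pay 10674 -> balance=27704
4. pay 11694 -> balance=16065

16065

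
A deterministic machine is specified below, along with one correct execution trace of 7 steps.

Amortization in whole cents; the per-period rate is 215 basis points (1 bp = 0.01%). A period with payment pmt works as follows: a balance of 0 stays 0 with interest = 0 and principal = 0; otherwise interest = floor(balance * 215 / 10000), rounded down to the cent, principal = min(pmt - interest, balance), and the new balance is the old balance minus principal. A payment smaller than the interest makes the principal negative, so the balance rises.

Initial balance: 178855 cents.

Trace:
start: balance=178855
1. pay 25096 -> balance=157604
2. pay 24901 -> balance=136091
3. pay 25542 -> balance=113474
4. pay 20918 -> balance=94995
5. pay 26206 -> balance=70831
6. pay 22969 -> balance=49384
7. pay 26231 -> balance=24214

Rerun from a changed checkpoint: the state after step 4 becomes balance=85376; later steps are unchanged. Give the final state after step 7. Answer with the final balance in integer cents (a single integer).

13961

state after step 4 := balance=85376
5. pay 26206 -> balance=61005
6. pay 22969 -> balance=39347
7. pay 26231 -> balance=13961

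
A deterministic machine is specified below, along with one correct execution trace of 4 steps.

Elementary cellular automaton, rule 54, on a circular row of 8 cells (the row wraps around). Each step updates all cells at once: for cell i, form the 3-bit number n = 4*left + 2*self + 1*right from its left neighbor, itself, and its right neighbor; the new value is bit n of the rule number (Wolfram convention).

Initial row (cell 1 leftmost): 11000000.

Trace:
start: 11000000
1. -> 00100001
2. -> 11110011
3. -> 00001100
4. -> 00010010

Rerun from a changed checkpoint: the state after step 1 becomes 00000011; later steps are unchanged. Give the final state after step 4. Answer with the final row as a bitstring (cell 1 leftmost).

00110000

state after step 1 := 00000011
2. -> 10000100
3. -> 11001111
4. -> 00110000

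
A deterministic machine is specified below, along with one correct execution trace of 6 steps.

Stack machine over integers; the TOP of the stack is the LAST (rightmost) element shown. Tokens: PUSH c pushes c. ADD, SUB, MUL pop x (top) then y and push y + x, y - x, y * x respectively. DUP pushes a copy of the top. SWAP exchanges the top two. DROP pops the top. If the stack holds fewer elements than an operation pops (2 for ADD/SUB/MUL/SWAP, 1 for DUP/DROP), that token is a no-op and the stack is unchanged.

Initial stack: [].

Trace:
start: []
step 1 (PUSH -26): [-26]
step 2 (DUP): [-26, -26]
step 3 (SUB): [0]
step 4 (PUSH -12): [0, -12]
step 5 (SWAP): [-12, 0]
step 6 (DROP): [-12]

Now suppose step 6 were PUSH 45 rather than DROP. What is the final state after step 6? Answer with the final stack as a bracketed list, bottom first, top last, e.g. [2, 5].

(re-executing from step 6 with the substitution; state before step 6: [-12, 0])
step 6 (PUSH 45): [-12, 0, 45]

[-12, 0, 45]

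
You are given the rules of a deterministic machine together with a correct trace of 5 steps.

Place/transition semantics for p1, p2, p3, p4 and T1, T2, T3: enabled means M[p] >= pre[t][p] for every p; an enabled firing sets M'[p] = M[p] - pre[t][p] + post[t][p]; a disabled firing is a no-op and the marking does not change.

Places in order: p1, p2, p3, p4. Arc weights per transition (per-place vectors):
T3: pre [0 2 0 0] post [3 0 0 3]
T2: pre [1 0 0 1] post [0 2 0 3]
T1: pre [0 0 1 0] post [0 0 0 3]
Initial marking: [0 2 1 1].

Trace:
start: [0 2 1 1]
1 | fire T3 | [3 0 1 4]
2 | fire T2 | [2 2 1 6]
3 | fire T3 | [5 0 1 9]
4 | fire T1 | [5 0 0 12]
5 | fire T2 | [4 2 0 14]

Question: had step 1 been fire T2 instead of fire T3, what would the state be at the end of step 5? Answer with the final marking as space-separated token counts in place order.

(re-executing from step 1 with the substitution; state before step 1: [0 2 1 1])
1 | fire T2 | [0 2 1 1]
2 | fire T2 | [0 2 1 1]
3 | fire T3 | [3 0 1 4]
4 | fire T1 | [3 0 0 7]
5 | fire T2 | [2 2 0 9]

2 2 0 9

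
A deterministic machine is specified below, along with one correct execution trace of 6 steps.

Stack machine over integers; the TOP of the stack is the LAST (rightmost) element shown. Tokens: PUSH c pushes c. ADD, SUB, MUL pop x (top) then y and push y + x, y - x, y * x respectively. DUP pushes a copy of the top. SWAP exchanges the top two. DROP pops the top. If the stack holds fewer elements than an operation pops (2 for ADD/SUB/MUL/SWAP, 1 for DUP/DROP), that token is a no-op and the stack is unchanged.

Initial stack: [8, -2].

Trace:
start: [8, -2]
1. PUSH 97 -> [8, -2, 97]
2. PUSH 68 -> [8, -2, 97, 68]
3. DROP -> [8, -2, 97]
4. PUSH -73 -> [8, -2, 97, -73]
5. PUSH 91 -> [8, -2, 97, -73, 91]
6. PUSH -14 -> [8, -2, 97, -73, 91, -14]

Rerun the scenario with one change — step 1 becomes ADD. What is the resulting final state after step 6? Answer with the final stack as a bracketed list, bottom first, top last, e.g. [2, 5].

[6, -73, 91, -14]

(re-executing from step 1 with the substitution; state before step 1: [8, -2])
1. ADD -> [6]
2. PUSH 68 -> [6, 68]
3. DROP -> [6]
4. PUSH -73 -> [6, -73]
5. PUSH 91 -> [6, -73, 91]
6. PUSH -14 -> [6, -73, 91, -14]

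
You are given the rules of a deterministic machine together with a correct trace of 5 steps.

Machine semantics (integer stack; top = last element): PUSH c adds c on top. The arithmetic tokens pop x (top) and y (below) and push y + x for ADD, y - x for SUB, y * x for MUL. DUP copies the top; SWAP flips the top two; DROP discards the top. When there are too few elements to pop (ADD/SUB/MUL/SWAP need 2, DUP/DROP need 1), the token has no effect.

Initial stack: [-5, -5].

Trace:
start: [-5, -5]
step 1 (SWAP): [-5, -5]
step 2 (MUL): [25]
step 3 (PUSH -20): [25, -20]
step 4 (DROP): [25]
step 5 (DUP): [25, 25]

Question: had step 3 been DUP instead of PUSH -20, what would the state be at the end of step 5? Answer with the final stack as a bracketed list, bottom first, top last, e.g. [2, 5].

(re-executing from step 3 with the substitution; state before step 3: [25])
step 3 (DUP): [25, 25]
step 4 (DROP): [25]
step 5 (DUP): [25, 25]

[25, 25]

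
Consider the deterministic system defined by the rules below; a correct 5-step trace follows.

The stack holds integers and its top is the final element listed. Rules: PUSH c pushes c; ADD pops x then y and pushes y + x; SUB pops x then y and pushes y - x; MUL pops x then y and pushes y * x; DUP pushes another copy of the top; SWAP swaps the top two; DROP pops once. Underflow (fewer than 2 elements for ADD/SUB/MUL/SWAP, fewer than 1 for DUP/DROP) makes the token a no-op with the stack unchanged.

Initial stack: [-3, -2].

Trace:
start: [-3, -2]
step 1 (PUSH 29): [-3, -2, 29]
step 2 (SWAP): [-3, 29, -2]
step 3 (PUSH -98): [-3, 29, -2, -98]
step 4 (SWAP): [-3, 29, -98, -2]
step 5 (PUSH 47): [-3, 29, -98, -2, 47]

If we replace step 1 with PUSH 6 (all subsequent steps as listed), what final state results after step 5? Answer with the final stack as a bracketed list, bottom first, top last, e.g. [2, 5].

(re-executing from step 1 with the substitution; state before step 1: [-3, -2])
step 1 (PUSH 6): [-3, -2, 6]
step 2 (SWAP): [-3, 6, -2]
step 3 (PUSH -98): [-3, 6, -2, -98]
step 4 (SWAP): [-3, 6, -98, -2]
step 5 (PUSH 47): [-3, 6, -98, -2, 47]

[-3, 6, -98, -2, 47]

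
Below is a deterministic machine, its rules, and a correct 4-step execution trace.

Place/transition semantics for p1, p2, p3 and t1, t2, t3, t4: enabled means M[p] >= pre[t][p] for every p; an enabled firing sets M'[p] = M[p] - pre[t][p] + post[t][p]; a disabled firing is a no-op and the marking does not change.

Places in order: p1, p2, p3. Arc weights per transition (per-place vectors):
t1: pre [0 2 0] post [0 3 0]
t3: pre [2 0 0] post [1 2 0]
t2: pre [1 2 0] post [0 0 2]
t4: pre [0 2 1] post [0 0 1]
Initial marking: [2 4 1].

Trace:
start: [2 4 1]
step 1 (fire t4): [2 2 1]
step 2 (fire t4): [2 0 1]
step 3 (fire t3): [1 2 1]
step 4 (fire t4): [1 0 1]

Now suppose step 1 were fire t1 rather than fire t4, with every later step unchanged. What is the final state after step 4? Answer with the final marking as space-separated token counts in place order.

(re-executing from step 1 with the substitution; state before step 1: [2 4 1])
step 1 (fire t1): [2 5 1]
step 2 (fire t4): [2 3 1]
step 3 (fire t3): [1 5 1]
step 4 (fire t4): [1 3 1]

1 3 1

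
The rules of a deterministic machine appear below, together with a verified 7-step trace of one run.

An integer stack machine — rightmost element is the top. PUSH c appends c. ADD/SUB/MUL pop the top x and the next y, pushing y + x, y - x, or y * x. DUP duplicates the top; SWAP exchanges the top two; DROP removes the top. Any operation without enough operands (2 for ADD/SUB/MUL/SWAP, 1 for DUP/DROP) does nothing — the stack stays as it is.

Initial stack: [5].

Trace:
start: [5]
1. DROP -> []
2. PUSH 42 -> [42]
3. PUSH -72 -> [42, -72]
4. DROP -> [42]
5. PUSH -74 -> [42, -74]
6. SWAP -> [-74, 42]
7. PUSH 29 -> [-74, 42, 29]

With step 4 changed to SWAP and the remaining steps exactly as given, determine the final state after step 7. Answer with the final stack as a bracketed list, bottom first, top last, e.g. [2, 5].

[-72, -74, 42, 29]

(re-executing from step 4 with the substitution; state before step 4: [42, -72])
4. SWAP -> [-72, 42]
5. PUSH -74 -> [-72, 42, -74]
6. SWAP -> [-72, -74, 42]
7. PUSH 29 -> [-72, -74, 42, 29]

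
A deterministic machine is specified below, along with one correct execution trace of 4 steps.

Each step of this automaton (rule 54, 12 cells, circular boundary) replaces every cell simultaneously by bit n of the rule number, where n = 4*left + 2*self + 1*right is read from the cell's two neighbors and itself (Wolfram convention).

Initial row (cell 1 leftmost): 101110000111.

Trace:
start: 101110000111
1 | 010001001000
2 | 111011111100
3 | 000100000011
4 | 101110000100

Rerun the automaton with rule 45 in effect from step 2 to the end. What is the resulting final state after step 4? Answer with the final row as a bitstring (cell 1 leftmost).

100000001001

(re-executing steps 2..4 under rule 45; state before step 2: 010001001000)
2 | 010101001011
3 | 111111001110
4 | 100000001001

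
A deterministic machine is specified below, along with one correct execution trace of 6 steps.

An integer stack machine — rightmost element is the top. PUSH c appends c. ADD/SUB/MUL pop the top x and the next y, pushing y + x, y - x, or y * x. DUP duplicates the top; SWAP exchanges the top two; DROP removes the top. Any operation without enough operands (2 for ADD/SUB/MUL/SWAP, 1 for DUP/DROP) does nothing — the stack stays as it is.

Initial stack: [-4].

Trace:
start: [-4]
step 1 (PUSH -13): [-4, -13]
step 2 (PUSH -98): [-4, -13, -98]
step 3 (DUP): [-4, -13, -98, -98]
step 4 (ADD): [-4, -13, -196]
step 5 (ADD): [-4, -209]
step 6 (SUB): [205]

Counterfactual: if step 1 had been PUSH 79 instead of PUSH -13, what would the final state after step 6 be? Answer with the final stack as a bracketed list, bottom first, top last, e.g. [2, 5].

(re-executing from step 1 with the substitution; state before step 1: [-4])
step 1 (PUSH 79): [-4, 79]
step 2 (PUSH -98): [-4, 79, -98]
step 3 (DUP): [-4, 79, -98, -98]
step 4 (ADD): [-4, 79, -196]
step 5 (ADD): [-4, -117]
step 6 (SUB): [113]

[113]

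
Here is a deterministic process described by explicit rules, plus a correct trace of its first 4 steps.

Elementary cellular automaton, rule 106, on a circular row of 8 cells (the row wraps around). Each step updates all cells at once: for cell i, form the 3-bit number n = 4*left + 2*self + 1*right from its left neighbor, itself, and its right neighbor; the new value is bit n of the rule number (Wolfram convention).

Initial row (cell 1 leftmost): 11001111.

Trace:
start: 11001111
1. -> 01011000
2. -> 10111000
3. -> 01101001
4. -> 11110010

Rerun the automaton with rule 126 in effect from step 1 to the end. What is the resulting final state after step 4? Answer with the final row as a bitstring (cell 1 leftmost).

00000000

(re-executing steps 1..4 under rule 126; state before step 1: 11001111)
1. -> 01111000
2. -> 11001100
3. -> 11111111
4. -> 00000000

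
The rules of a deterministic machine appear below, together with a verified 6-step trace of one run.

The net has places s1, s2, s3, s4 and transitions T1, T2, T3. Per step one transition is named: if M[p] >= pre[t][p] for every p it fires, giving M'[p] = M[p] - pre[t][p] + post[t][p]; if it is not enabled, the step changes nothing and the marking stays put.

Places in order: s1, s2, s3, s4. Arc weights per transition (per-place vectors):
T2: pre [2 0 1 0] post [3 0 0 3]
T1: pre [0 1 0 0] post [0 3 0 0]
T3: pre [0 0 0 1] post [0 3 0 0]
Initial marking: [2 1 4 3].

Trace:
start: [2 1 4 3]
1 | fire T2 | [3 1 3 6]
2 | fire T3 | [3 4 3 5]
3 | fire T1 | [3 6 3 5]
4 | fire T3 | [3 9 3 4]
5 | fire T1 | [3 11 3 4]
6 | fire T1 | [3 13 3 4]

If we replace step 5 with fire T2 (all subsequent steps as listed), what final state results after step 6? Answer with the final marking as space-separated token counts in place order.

4 11 2 7

(re-executing from step 5 with the substitution; state before step 5: [3 9 3 4])
5 | fire T2 | [4 9 2 7]
6 | fire T1 | [4 11 2 7]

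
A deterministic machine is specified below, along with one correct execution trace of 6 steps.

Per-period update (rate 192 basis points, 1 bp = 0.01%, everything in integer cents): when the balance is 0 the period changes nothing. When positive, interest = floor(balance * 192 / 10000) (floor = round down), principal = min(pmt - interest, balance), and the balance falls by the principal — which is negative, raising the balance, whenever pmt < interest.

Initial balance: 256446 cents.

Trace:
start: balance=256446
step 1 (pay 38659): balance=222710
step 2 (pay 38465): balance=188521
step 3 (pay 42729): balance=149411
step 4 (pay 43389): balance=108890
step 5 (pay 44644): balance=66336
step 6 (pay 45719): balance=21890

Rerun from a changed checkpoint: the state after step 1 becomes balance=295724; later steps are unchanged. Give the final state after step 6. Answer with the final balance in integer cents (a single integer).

102187

state after step 1 := balance=295724
step 2 (pay 38465): balance=262936
step 3 (pay 42729): balance=225255
step 4 (pay 43389): balance=186190
step 5 (pay 44644): balance=145120
step 6 (pay 45719): balance=102187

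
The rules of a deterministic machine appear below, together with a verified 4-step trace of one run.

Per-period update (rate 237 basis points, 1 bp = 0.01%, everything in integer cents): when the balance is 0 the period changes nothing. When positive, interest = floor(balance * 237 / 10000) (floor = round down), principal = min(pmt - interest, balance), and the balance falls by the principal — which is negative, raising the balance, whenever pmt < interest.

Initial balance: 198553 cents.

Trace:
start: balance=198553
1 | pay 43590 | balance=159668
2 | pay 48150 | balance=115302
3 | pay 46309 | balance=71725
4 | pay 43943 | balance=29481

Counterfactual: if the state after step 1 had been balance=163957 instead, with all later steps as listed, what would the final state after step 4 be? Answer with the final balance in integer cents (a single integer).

state after step 1 := balance=163957
2 | pay 48150 | balance=119692
3 | pay 46309 | balance=76219
4 | pay 43943 | balance=34082

34082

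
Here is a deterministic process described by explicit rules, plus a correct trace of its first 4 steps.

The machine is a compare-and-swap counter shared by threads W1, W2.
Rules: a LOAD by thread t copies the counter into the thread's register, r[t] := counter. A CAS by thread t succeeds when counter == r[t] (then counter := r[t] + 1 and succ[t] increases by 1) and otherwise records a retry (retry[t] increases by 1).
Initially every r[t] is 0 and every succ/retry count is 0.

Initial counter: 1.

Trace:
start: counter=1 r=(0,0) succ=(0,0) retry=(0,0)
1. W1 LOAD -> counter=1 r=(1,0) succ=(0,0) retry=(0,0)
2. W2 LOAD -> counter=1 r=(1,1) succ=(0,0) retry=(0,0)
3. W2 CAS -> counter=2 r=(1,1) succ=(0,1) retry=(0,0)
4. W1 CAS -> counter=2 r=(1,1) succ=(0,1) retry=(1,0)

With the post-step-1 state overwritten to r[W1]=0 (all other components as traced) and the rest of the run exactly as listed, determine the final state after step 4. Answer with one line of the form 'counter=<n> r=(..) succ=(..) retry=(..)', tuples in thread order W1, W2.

counter=2 r=(0,1) succ=(0,1) retry=(1,0)

state after step 1 := counter=1 r=(0,0) succ=(0,0) retry=(0,0)
2. W2 LOAD -> counter=1 r=(0,1) succ=(0,0) retry=(0,0)
3. W2 CAS -> counter=2 r=(0,1) succ=(0,1) retry=(0,0)
4. W1 CAS -> counter=2 r=(0,1) succ=(0,1) retry=(1,0)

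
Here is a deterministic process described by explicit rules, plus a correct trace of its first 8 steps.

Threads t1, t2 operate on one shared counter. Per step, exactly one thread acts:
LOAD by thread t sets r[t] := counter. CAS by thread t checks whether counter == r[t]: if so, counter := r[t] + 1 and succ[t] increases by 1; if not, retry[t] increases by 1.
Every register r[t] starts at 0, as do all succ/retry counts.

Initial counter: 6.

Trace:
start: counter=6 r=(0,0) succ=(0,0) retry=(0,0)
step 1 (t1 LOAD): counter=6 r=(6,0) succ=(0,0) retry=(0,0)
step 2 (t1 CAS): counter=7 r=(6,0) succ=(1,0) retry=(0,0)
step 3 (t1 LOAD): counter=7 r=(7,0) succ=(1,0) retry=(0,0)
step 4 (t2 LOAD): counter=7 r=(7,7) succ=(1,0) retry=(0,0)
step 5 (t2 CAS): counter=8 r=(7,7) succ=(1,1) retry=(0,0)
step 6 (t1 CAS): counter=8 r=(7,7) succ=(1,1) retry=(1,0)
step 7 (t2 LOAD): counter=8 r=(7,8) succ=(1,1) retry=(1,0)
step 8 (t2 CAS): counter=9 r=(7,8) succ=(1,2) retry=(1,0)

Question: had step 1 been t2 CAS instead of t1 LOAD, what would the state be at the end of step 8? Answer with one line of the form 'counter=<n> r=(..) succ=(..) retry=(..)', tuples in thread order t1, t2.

counter=8 r=(6,7) succ=(0,2) retry=(2,1)

(re-executing from step 1 with the substitution; state before step 1: counter=6 r=(0,0) succ=(0,0) retry=(0,0))
step 1 (t2 CAS): counter=6 r=(0,0) succ=(0,0) retry=(0,1)
step 2 (t1 CAS): counter=6 r=(0,0) succ=(0,0) retry=(1,1)
step 3 (t1 LOAD): counter=6 r=(6,0) succ=(0,0) retry=(1,1)
step 4 (t2 LOAD): counter=6 r=(6,6) succ=(0,0) retry=(1,1)
step 5 (t2 CAS): counter=7 r=(6,6) succ=(0,1) retry=(1,1)
step 6 (t1 CAS): counter=7 r=(6,6) succ=(0,1) retry=(2,1)
step 7 (t2 LOAD): counter=7 r=(6,7) succ=(0,1) retry=(2,1)
step 8 (t2 CAS): counter=8 r=(6,7) succ=(0,2) retry=(2,1)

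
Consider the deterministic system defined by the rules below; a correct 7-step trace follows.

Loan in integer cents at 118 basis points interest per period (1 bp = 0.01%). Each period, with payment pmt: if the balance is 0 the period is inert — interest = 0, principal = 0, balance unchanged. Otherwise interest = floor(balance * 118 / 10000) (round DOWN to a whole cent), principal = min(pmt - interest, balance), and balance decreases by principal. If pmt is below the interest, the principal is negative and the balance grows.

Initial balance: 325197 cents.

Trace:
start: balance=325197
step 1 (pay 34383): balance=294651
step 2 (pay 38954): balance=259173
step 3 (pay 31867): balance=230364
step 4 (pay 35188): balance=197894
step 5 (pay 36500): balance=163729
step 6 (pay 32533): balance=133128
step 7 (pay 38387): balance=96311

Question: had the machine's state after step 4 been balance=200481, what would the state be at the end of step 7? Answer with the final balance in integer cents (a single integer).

state after step 4 := balance=200481
step 5 (pay 36500): balance=166346
step 6 (pay 32533): balance=135775
step 7 (pay 38387): balance=98990

98990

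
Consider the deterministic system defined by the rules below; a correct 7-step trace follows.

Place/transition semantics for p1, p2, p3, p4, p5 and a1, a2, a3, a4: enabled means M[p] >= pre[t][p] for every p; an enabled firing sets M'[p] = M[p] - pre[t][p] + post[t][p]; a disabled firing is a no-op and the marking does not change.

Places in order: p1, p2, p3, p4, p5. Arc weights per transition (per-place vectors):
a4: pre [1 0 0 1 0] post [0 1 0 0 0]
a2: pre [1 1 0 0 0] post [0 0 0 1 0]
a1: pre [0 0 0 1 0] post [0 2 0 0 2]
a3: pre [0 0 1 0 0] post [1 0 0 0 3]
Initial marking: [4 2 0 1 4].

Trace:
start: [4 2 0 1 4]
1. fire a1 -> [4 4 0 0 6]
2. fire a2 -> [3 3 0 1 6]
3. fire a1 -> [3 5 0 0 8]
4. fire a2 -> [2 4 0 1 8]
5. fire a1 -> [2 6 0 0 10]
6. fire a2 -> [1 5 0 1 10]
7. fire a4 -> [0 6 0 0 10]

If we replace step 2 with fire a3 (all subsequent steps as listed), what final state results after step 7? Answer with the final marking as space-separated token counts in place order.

1 5 0 0 8

(re-executing from step 2 with the substitution; state before step 2: [4 4 0 0 6])
2. fire a3 -> [4 4 0 0 6]
3. fire a1 -> [4 4 0 0 6]
4. fire a2 -> [3 3 0 1 6]
5. fire a1 -> [3 5 0 0 8]
6. fire a2 -> [2 4 0 1 8]
7. fire a4 -> [1 5 0 0 8]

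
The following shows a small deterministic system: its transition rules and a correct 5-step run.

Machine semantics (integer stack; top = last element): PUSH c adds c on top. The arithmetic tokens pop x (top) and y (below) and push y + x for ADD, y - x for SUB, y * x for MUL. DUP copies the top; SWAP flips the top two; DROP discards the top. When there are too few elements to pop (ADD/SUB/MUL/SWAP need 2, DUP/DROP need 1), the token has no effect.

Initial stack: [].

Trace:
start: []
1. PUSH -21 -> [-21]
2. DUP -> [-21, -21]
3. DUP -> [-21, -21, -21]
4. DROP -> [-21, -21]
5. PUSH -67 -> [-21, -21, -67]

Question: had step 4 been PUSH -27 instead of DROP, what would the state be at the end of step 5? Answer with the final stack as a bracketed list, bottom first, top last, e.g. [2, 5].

(re-executing from step 4 with the substitution; state before step 4: [-21, -21, -21])
4. PUSH -27 -> [-21, -21, -21, -27]
5. PUSH -67 -> [-21, -21, -21, -27, -67]

[-21, -21, -21, -27, -67]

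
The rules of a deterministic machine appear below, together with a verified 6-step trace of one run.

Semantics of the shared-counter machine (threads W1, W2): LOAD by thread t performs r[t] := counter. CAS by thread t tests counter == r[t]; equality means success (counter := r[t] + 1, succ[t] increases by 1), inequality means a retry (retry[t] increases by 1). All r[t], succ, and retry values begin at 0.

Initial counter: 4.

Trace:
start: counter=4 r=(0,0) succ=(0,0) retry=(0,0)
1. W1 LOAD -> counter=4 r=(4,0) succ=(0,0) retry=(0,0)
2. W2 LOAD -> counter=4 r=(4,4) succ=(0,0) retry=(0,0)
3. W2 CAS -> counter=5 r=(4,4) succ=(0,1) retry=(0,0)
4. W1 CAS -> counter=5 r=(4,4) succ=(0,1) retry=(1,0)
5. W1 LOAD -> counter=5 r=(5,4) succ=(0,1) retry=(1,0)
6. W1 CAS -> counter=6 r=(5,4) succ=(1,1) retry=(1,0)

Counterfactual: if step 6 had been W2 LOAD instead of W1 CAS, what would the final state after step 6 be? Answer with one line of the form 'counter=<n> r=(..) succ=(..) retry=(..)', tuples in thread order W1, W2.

(re-executing from step 6 with the substitution; state before step 6: counter=5 r=(5,4) succ=(0,1) retry=(1,0))
6. W2 LOAD -> counter=5 r=(5,5) succ=(0,1) retry=(1,0)

counter=5 r=(5,5) succ=(0,1) retry=(1,0)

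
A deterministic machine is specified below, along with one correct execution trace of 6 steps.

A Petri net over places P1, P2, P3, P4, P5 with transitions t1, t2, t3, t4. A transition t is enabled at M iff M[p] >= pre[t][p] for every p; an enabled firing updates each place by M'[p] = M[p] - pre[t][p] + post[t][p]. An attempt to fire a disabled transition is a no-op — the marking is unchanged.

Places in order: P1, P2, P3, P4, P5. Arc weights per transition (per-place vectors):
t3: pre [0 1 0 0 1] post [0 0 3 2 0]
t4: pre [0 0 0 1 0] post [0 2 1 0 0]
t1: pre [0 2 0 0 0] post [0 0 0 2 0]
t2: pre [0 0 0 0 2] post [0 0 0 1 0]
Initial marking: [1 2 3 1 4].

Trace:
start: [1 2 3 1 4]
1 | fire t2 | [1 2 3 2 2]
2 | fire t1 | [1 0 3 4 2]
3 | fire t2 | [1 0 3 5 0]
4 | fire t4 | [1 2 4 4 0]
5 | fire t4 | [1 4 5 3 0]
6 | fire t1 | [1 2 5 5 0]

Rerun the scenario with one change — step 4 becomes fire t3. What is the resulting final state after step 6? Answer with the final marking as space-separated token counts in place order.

1 0 4 6 0

(re-executing from step 4 with the substitution; state before step 4: [1 0 3 5 0])
4 | fire t3 | [1 0 3 5 0]
5 | fire t4 | [1 2 4 4 0]
6 | fire t1 | [1 0 4 6 0]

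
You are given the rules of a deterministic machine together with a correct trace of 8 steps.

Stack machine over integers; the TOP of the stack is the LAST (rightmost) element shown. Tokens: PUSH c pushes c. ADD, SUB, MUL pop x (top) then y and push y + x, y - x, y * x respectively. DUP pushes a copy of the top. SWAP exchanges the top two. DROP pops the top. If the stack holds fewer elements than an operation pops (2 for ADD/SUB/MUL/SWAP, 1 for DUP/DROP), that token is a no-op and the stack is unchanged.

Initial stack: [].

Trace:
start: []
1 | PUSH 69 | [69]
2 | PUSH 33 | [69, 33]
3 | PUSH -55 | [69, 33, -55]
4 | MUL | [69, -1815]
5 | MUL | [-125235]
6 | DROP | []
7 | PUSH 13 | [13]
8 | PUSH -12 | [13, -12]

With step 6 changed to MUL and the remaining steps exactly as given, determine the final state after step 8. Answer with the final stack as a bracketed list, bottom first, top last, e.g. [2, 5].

(re-executing from step 6 with the substitution; state before step 6: [-125235])
6 | MUL | [-125235]
7 | PUSH 13 | [-125235, 13]
8 | PUSH -12 | [-125235, 13, -12]

[-125235, 13, -12]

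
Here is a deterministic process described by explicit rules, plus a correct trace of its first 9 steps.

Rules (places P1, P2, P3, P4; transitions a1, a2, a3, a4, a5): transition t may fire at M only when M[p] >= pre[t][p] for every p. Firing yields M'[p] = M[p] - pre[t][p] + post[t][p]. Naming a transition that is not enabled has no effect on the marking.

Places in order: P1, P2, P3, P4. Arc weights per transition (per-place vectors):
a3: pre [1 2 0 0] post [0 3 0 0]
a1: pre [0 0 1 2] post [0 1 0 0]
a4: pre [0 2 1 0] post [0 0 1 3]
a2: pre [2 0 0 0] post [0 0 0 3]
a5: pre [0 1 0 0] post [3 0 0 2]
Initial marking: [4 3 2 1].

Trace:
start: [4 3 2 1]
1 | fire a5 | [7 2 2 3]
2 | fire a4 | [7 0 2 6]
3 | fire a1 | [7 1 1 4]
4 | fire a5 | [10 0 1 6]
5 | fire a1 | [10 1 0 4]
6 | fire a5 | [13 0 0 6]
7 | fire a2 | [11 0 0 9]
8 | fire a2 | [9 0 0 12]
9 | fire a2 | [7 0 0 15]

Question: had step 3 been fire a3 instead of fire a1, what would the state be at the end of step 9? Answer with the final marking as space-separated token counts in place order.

(re-executing from step 3 with the substitution; state before step 3: [7 0 2 6])
3 | fire a3 | [7 0 2 6]
4 | fire a5 | [7 0 2 6]
5 | fire a1 | [7 1 1 4]
6 | fire a5 | [10 0 1 6]
7 | fire a2 | [8 0 1 9]
8 | fire a2 | [6 0 1 12]
9 | fire a2 | [4 0 1 15]

4 0 1 15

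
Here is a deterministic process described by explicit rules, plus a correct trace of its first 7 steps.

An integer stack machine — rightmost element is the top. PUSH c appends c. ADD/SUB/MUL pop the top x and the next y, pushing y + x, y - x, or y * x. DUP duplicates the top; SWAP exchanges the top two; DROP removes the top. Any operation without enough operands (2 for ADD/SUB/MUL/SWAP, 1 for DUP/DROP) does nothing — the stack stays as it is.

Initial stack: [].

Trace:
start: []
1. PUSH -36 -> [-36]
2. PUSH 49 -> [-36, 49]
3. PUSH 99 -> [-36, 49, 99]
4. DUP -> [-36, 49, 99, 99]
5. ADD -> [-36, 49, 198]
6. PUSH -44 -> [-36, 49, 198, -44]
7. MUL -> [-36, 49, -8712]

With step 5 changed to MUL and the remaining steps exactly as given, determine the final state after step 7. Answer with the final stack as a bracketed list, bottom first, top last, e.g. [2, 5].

(re-executing from step 5 with the substitution; state before step 5: [-36, 49, 99, 99])
5. MUL -> [-36, 49, 9801]
6. PUSH -44 -> [-36, 49, 9801, -44]
7. MUL -> [-36, 49, -431244]

[-36, 49, -431244]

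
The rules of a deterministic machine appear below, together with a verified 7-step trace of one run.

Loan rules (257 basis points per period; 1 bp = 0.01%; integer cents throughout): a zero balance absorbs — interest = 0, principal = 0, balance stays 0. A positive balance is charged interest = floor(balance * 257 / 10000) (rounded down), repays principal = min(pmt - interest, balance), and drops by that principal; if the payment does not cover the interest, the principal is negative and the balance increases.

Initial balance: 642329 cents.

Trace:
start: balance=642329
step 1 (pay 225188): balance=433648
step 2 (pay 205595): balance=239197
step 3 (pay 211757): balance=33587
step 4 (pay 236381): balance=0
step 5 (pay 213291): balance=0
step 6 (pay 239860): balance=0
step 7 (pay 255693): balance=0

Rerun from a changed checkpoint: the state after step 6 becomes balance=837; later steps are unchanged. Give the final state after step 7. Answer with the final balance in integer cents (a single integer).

0

state after step 6 := balance=837
step 7 (pay 255693): balance=0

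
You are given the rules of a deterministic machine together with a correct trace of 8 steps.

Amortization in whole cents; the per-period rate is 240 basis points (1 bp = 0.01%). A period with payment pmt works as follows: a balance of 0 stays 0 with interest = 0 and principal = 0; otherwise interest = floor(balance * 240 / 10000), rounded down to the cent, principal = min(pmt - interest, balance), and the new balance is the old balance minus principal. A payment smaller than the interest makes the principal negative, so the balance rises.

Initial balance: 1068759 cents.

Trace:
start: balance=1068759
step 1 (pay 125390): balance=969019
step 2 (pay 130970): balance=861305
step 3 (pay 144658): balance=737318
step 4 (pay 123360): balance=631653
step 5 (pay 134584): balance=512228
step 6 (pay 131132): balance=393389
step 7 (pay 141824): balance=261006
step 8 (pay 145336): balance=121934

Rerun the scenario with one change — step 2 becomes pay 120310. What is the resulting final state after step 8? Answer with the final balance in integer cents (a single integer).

134224

(re-executing from step 2 with the substitution; state before step 2: balance=969019)
step 2 (pay 120310): balance=871965
step 3 (pay 144658): balance=748234
step 4 (pay 123360): balance=642831
step 5 (pay 134584): balance=523674
step 6 (pay 131132): balance=405110
step 7 (pay 141824): balance=273008
step 8 (pay 145336): balance=134224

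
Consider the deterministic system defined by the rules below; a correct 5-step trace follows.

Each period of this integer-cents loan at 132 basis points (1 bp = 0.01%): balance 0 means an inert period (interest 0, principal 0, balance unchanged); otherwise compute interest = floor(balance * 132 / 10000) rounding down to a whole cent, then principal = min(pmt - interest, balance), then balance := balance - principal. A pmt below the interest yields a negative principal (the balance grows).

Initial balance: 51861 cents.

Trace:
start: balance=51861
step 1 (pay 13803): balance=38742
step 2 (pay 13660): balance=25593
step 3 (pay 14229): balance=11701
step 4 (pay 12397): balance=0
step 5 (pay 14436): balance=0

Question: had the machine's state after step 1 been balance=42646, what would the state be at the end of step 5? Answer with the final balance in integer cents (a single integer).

0

state after step 1 := balance=42646
step 2 (pay 13660): balance=29548
step 3 (pay 14229): balance=15709
step 4 (pay 12397): balance=3519
step 5 (pay 14436): balance=0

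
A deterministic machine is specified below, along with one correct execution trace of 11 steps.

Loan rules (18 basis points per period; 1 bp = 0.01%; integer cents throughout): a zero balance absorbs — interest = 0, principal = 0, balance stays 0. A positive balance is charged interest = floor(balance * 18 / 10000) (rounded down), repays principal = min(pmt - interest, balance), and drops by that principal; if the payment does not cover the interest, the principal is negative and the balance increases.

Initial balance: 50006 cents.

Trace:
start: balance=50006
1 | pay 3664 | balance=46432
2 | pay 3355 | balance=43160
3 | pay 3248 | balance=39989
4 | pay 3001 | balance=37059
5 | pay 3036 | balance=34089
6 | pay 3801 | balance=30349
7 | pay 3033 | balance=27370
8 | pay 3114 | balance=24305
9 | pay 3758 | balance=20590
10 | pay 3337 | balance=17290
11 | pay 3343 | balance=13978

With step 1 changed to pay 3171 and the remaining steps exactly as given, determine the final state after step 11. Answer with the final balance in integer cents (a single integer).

14480

(re-executing from step 1 with the substitution; state before step 1: balance=50006)
1 | pay 3171 | balance=46925
2 | pay 3355 | balance=43654
3 | pay 3248 | balance=40484
4 | pay 3001 | balance=37555
5 | pay 3036 | balance=34586
6 | pay 3801 | balance=30847
7 | pay 3033 | balance=27869
8 | pay 3114 | balance=24805
9 | pay 3758 | balance=21091
10 | pay 3337 | balance=17791
11 | pay 3343 | balance=14480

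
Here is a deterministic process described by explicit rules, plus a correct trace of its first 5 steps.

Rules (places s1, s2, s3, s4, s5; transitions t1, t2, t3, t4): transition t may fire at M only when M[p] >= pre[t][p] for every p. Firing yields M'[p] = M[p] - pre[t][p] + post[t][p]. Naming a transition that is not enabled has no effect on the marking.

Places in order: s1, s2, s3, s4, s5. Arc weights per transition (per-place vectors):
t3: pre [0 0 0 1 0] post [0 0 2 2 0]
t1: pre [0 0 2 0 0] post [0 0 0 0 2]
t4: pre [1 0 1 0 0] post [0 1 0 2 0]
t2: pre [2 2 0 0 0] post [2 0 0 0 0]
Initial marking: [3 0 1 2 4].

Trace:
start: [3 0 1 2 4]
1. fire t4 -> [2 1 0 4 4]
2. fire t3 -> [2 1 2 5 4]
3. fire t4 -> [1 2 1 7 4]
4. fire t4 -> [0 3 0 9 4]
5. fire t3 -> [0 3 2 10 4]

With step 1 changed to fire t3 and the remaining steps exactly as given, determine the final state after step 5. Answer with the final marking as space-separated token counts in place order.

1 2 5 9 4

(re-executing from step 1 with the substitution; state before step 1: [3 0 1 2 4])
1. fire t3 -> [3 0 3 3 4]
2. fire t3 -> [3 0 5 4 4]
3. fire t4 -> [2 1 4 6 4]
4. fire t4 -> [1 2 3 8 4]
5. fire t3 -> [1 2 5 9 4]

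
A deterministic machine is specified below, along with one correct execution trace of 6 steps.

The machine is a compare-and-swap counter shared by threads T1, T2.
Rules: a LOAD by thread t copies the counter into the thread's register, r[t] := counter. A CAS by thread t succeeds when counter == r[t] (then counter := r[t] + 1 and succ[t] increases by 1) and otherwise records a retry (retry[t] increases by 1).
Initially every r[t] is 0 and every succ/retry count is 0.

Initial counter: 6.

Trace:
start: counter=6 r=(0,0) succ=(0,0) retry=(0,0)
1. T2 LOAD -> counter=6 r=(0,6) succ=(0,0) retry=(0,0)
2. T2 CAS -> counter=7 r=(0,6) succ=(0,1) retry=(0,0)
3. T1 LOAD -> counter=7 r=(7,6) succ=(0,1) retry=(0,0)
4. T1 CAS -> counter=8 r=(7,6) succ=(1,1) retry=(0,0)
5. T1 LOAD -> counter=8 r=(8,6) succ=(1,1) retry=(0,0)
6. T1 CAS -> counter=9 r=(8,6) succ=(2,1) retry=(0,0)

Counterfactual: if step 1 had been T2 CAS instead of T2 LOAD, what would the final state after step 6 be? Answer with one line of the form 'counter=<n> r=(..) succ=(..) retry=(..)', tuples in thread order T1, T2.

counter=8 r=(7,0) succ=(2,0) retry=(0,2)

(re-executing from step 1 with the substitution; state before step 1: counter=6 r=(0,0) succ=(0,0) retry=(0,0))
1. T2 CAS -> counter=6 r=(0,0) succ=(0,0) retry=(0,1)
2. T2 CAS -> counter=6 r=(0,0) succ=(0,0) retry=(0,2)
3. T1 LOAD -> counter=6 r=(6,0) succ=(0,0) retry=(0,2)
4. T1 CAS -> counter=7 r=(6,0) succ=(1,0) retry=(0,2)
5. T1 LOAD -> counter=7 r=(7,0) succ=(1,0) retry=(0,2)
6. T1 CAS -> counter=8 r=(7,0) succ=(2,0) retry=(0,2)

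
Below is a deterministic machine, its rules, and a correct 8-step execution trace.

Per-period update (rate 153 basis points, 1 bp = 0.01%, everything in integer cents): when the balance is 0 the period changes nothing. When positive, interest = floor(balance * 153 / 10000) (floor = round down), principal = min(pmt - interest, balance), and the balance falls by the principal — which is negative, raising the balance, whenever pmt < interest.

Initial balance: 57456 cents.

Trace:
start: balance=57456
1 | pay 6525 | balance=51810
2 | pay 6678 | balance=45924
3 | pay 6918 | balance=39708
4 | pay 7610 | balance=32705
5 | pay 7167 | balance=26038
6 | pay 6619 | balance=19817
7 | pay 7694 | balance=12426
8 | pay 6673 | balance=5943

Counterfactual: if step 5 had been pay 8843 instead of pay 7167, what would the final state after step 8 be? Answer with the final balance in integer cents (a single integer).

4188

(re-executing from step 5 with the substitution; state before step 5: balance=32705)
5 | pay 8843 | balance=24362
6 | pay 6619 | balance=18115
7 | pay 7694 | balance=10698
8 | pay 6673 | balance=4188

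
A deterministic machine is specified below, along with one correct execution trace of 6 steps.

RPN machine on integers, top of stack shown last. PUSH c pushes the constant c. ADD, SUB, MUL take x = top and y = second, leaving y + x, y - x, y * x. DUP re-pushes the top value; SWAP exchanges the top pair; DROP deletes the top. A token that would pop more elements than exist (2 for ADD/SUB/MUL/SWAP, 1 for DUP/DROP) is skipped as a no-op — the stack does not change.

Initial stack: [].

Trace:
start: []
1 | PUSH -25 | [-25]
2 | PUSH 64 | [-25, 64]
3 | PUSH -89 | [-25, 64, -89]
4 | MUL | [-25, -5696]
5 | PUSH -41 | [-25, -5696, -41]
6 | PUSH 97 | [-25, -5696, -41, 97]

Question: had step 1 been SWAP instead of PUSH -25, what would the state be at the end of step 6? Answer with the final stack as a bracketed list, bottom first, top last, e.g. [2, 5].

[-5696, -41, 97]

(re-executing from step 1 with the substitution; state before step 1: [])
1 | SWAP | []
2 | PUSH 64 | [64]
3 | PUSH -89 | [64, -89]
4 | MUL | [-5696]
5 | PUSH -41 | [-5696, -41]
6 | PUSH 97 | [-5696, -41, 97]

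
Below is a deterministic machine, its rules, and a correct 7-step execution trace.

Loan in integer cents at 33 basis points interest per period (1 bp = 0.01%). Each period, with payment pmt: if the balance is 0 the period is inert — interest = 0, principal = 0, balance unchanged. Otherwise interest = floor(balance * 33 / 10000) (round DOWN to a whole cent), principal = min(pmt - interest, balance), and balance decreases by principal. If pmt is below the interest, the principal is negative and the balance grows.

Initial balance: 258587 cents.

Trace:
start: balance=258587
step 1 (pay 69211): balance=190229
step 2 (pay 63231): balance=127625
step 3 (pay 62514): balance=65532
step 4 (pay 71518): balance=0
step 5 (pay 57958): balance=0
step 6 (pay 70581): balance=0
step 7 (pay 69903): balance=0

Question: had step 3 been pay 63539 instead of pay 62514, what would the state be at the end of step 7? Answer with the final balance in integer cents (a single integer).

0

(re-executing from step 3 with the substitution; state before step 3: balance=127625)
step 3 (pay 63539): balance=64507
step 4 (pay 71518): balance=0
step 5 (pay 57958): balance=0
step 6 (pay 70581): balance=0
step 7 (pay 69903): balance=0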